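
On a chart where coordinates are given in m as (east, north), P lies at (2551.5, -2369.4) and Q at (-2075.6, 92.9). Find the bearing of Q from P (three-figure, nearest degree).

Δeast = -2075.6 − 2551.5 = -4627.10; Δnorth = 92.9 − -2369.4 = 2462.30.
Bearing = atan2(Δeast, Δnorth) mod 360° = 298.02° ≈ 298°.

298°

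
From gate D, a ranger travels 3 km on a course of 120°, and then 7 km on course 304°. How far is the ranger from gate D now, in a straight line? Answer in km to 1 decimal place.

Leg 1 (120°, 3 km): east 3 sin 120° = 2.60, north 3 cos 120° = -1.50
Leg 2 (304°, 7 km): east 7 sin 304° = -5.80, north 7 cos 304° = 3.91
Net: -3.21 east, 2.41 north. Distance = √((-3.21)² + (2.41)²) = 4.013 km.

4.0 km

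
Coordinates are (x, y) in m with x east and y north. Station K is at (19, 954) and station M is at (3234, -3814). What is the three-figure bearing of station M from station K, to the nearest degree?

Δeast = 3234 − 19 = 3215.00; Δnorth = -3814 − 954 = -4768.00.
Bearing = atan2(Δeast, Δnorth) mod 360° = 146.01° ≈ 146°.

146°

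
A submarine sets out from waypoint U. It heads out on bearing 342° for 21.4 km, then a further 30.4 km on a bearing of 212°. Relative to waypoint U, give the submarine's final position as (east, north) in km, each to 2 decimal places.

Leg 1 (342°, 21.4 km): east 21.4 sin 342° = -6.61, north 21.4 cos 342° = 20.35
Leg 2 (212°, 30.4 km): east 30.4 sin 212° = -16.11, north 30.4 cos 212° = -25.78
Summing: -22.72 km east, -5.43 km north → (-22.72, -5.43).

(-22.72, -5.43)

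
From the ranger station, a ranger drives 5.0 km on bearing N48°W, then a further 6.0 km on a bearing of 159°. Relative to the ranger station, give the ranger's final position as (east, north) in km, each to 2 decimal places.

Leg 1 (N48°W, 5.0 km): east 5.0 sin 312° = -3.72, north 5.0 cos 312° = 3.35
Leg 2 (159°, 6.0 km): east 6.0 sin 159° = 2.15, north 6.0 cos 159° = -5.60
Summing: -1.57 km east, -2.26 km north → (-1.57, -2.26).

(-1.57, -2.26)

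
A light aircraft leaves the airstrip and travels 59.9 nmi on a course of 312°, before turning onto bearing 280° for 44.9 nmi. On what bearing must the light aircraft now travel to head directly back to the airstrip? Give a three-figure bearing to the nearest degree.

Leg 1 (312°, 59.9 nmi): east 59.9 sin 312° = -44.51, north 59.9 cos 312° = 40.08
Leg 2 (280°, 44.9 nmi): east 44.9 sin 280° = -44.22, north 44.9 cos 280° = 7.80
Net displacement: -88.73 east, 47.88 north. Direction back to start is (88.73, -47.88): bearing = atan2(88.73, -47.88) mod 360° = 118.35° ≈ 118°.

118°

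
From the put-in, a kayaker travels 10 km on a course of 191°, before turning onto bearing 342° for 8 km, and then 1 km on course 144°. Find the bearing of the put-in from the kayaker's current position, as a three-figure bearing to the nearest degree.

Leg 1 (191°, 10 km): east 10 sin 191° = -1.91, north 10 cos 191° = -9.82
Leg 2 (342°, 8 km): east 8 sin 342° = -2.47, north 8 cos 342° = 7.61
Leg 3 (144°, 1 km): east 1 sin 144° = 0.59, north 1 cos 144° = -0.81
Net displacement: -3.79 east, -3.02 north. Direction back to start is (3.79, 3.02): bearing = atan2(3.79, 3.02) mod 360° = 51.50° ≈ 051°.

051°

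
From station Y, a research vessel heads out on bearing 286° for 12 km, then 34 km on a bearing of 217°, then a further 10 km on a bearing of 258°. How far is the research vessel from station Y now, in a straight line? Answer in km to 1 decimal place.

Leg 1 (286°, 12 km): east 12 sin 286° = -11.54, north 12 cos 286° = 3.31
Leg 2 (217°, 34 km): east 34 sin 217° = -20.46, north 34 cos 217° = -27.15
Leg 3 (258°, 10 km): east 10 sin 258° = -9.78, north 10 cos 258° = -2.08
Net: -41.78 east, -25.93 north. Distance = √((-41.78)² + (-25.93)²) = 49.168 km.

49.2 km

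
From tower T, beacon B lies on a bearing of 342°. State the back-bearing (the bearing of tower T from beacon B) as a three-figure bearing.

Back-bearing = 342° − 180° = 162°.

162°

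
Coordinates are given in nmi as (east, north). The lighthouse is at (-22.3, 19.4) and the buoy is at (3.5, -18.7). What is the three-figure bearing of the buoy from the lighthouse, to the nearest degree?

Δeast = 3.5 − -22.3 = 25.80; Δnorth = -18.7 − 19.4 = -38.10.
Bearing = atan2(Δeast, Δnorth) mod 360° = 145.90° ≈ 146°.

146°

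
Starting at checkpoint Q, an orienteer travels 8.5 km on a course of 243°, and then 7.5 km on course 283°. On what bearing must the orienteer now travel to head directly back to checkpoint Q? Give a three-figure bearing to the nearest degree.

082°

Leg 1 (243°, 8.5 km): east 8.5 sin 243° = -7.57, north 8.5 cos 243° = -3.86
Leg 2 (283°, 7.5 km): east 7.5 sin 283° = -7.31, north 7.5 cos 283° = 1.69
Net displacement: -14.88 east, -2.17 north. Direction back to start is (14.88, 2.17): bearing = atan2(14.88, 2.17) mod 360° = 81.70° ≈ 082°.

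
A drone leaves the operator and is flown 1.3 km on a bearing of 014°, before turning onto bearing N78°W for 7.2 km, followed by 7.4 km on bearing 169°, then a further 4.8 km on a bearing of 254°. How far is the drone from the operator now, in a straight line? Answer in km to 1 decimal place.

11.5 km

Leg 1 (014°, 1.3 km): east 1.3 sin 14° = 0.31, north 1.3 cos 14° = 1.26
Leg 2 (N78°W, 7.2 km): east 7.2 sin 282° = -7.04, north 7.2 cos 282° = 1.50
Leg 3 (169°, 7.4 km): east 7.4 sin 169° = 1.41, north 7.4 cos 169° = -7.26
Leg 4 (254°, 4.8 km): east 4.8 sin 254° = -4.61, north 4.8 cos 254° = -1.32
Net: -9.93 east, -5.83 north. Distance = √((-9.93)² + (-5.83)²) = 11.515 km.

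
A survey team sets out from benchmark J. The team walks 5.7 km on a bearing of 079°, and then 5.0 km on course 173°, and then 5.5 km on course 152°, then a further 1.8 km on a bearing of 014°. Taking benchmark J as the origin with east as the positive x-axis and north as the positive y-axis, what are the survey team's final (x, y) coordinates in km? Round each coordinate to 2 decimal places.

(9.22, -6.98)

Leg 1 (079°, 5.7 km): east 5.7 sin 79° = 5.60, north 5.7 cos 79° = 1.09
Leg 2 (173°, 5.0 km): east 5.0 sin 173° = 0.61, north 5.0 cos 173° = -4.96
Leg 3 (152°, 5.5 km): east 5.5 sin 152° = 2.58, north 5.5 cos 152° = -4.86
Leg 4 (014°, 1.8 km): east 1.8 sin 14° = 0.44, north 1.8 cos 14° = 1.75
Summing: 9.22 km east, -6.98 km north → (9.22, -6.98).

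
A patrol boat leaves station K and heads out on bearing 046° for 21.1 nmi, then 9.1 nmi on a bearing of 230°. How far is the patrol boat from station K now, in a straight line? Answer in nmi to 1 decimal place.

Leg 1 (046°, 21.1 nmi): east 21.1 sin 46° = 15.18, north 21.1 cos 46° = 14.66
Leg 2 (230°, 9.1 nmi): east 9.1 sin 230° = -6.97, north 9.1 cos 230° = -5.85
Net: 8.21 east, 8.81 north. Distance = √((8.21)² + (8.81)²) = 12.039 nmi.

12.0 nmi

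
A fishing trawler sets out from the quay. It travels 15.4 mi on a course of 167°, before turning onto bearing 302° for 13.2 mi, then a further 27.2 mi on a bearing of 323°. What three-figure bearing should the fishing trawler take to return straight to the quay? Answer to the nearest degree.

120°

Leg 1 (167°, 15.4 mi): east 15.4 sin 167° = 3.46, north 15.4 cos 167° = -15.01
Leg 2 (302°, 13.2 mi): east 13.2 sin 302° = -11.19, north 13.2 cos 302° = 6.99
Leg 3 (323°, 27.2 mi): east 27.2 sin 323° = -16.37, north 27.2 cos 323° = 21.72
Net displacement: -24.10 east, 13.71 north. Direction back to start is (24.10, -13.71): bearing = atan2(24.10, -13.71) mod 360° = 119.64° ≈ 120°.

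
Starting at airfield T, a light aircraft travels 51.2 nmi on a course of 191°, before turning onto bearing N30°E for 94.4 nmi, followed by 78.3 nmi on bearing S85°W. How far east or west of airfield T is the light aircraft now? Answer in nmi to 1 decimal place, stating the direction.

Leg 1 (191°, 51.2 nmi): east 51.2 sin 191° = -9.77, north 51.2 cos 191° = -50.26
Leg 2 (N30°E, 94.4 nmi): east 94.4 sin 30° = 47.20, north 94.4 cos 30° = 81.75
Leg 3 (S85°W, 78.3 nmi): east 78.3 sin 265° = -78.00, north 78.3 cos 265° = -6.82
Net east component: -40.57 nmi.

40.6 nmi west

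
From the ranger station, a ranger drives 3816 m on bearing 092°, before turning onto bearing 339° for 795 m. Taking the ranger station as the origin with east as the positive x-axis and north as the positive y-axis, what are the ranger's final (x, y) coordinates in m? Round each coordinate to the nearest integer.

(3529, 609)

Leg 1 (092°, 3816 m): east 3816 sin 92° = 3813.68, north 3816 cos 92° = -133.18
Leg 2 (339°, 795 m): east 795 sin 339° = -284.90, north 795 cos 339° = 742.20
Summing: 3528.77 m east, 609.02 m north → (3529, 609).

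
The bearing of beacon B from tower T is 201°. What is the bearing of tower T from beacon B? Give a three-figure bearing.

Back-bearing = 201° − 180° = 021°.

021°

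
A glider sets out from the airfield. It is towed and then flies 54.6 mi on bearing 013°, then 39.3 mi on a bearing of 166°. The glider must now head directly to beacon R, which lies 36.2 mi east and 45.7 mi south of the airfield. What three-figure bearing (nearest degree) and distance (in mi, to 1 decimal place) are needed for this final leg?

Leg 1 (013°, 54.6 mi): east 54.6 sin 13° = 12.28, north 54.6 cos 13° = 53.20
Leg 2 (166°, 39.3 mi): east 39.3 sin 166° = 9.51, north 39.3 cos 166° = -38.13
Current position: (21.79, 15.07). Target: (36.2, -45.7). Remaining: Δeast = 14.41, Δnorth = -60.77.
Bearing = atan2(14.41, -60.77) mod 360° = 166.66°; distance = √((14.41)² + (-60.77)²) = 62.453 mi.

167°, 62.5 mi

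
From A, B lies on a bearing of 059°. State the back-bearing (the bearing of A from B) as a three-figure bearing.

Back-bearing = 059° + 180° = 239°.

239°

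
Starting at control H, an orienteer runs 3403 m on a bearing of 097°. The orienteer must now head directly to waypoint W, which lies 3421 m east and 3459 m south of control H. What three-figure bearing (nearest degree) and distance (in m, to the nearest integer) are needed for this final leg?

Leg 1 (097°, 3403 m): east 3403 sin 97° = 3377.63, north 3403 cos 97° = -414.72
Current position: (3377.63, -414.72). Target: (3421, -3459). Remaining: Δeast = 43.37, Δnorth = -3044.28.
Bearing = atan2(43.37, -3044.28) mod 360° = 179.18°; distance = √((43.37)² + (-3044.28)²) = 3044.587 m.

179°, 3045 m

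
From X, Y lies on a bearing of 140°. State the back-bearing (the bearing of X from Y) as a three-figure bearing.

320°

Back-bearing = 140° + 180° = 320°.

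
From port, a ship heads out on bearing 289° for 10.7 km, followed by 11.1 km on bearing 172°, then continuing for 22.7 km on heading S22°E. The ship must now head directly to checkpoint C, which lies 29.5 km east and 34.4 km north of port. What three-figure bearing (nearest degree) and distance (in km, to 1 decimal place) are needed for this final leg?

Leg 1 (289°, 10.7 km): east 10.7 sin 289° = -10.12, north 10.7 cos 289° = 3.48
Leg 2 (172°, 11.1 km): east 11.1 sin 172° = 1.54, north 11.1 cos 172° = -10.99
Leg 3 (S22°E, 22.7 km): east 22.7 sin 158° = 8.50, north 22.7 cos 158° = -21.05
Current position: (-0.07, -28.56). Target: (29.5, 34.4). Remaining: Δeast = 29.57, Δnorth = 62.96.
Bearing = atan2(29.57, 62.96) mod 360° = 25.16°; distance = √((29.57)² + (62.96)²) = 69.554 km.

025°, 69.6 km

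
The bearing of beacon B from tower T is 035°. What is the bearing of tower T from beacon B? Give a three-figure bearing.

Back-bearing = 035° + 180° = 215°.

215°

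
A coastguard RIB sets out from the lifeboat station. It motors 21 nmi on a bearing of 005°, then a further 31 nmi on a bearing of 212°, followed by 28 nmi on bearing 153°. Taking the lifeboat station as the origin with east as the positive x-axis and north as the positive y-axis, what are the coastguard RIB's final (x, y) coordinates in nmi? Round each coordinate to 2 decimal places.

Leg 1 (005°, 21 nmi): east 21 sin 5° = 1.83, north 21 cos 5° = 20.92
Leg 2 (212°, 31 nmi): east 31 sin 212° = -16.43, north 31 cos 212° = -26.29
Leg 3 (153°, 28 nmi): east 28 sin 153° = 12.71, north 28 cos 153° = -24.95
Summing: -1.89 nmi east, -30.32 nmi north → (-1.89, -30.32).

(-1.89, -30.32)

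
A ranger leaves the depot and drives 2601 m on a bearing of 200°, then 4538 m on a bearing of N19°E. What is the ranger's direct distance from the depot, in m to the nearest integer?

Leg 1 (200°, 2601 m): east 2601 sin 200° = -889.59, north 2601 cos 200° = -2444.14
Leg 2 (N19°E, 4538 m): east 4538 sin 19° = 1477.43, north 4538 cos 19° = 4290.76
Net: 587.83 east, 1846.62 north. Distance = √((587.83)² + (1846.62)²) = 1937.928 m.

1938 m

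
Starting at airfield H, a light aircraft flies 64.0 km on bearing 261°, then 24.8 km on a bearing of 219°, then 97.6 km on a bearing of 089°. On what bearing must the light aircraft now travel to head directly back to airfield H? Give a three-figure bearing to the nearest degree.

Leg 1 (261°, 64.0 km): east 64.0 sin 261° = -63.21, north 64.0 cos 261° = -10.01
Leg 2 (219°, 24.8 km): east 24.8 sin 219° = -15.61, north 24.8 cos 219° = -19.27
Leg 3 (089°, 97.6 km): east 97.6 sin 89° = 97.59, north 97.6 cos 89° = 1.70
Net displacement: 18.77 east, -27.58 north. Direction back to start is (-18.77, 27.58): bearing = atan2(-18.77, 27.58) mod 360° = 325.77° ≈ 326°.

326°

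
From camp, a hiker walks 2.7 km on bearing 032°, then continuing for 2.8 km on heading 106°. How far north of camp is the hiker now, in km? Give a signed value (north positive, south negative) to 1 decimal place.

1.5 km

Leg 1 (032°, 2.7 km): east 2.7 sin 32° = 1.43, north 2.7 cos 32° = 2.29
Leg 2 (106°, 2.8 km): east 2.8 sin 106° = 2.69, north 2.8 cos 106° = -0.77
Net north component: 1.52 km.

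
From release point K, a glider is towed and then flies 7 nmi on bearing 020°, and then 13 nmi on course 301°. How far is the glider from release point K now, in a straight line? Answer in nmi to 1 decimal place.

15.9 nmi

Leg 1 (020°, 7 nmi): east 7 sin 20° = 2.39, north 7 cos 20° = 6.58
Leg 2 (301°, 13 nmi): east 13 sin 301° = -11.14, north 13 cos 301° = 6.70
Net: -8.75 east, 13.27 north. Distance = √((-8.75)² + (13.27)²) = 15.897 nmi.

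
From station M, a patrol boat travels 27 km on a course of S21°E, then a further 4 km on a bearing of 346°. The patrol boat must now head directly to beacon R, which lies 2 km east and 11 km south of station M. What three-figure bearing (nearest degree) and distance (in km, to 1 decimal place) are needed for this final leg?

Leg 1 (S21°E, 27 km): east 27 sin 159° = 9.68, north 27 cos 159° = -25.21
Leg 2 (346°, 4 km): east 4 sin 346° = -0.97, north 4 cos 346° = 3.88
Current position: (8.71, -21.33). Target: (2, -11). Remaining: Δeast = -6.71, Δnorth = 10.33.
Bearing = atan2(-6.71, 10.33) mod 360° = 326.99°; distance = √((-6.71)² + (10.33)²) = 12.313 km.

327°, 12.3 km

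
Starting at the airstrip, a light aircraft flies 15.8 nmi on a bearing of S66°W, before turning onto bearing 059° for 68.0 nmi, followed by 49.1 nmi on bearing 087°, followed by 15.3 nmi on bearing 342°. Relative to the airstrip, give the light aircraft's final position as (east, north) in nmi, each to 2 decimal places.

Leg 1 (S66°W, 15.8 nmi): east 15.8 sin 246° = -14.43, north 15.8 cos 246° = -6.43
Leg 2 (059°, 68.0 nmi): east 68.0 sin 59° = 58.29, north 68.0 cos 59° = 35.02
Leg 3 (087°, 49.1 nmi): east 49.1 sin 87° = 49.03, north 49.1 cos 87° = 2.57
Leg 4 (342°, 15.3 nmi): east 15.3 sin 342° = -4.73, north 15.3 cos 342° = 14.55
Summing: 88.16 nmi east, 45.72 nmi north → (88.16, 45.72).

(88.16, 45.72)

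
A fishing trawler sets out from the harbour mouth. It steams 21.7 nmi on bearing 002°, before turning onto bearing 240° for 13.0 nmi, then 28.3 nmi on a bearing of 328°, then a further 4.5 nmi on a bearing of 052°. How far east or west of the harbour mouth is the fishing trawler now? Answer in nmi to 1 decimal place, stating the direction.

Leg 1 (002°, 21.7 nmi): east 21.7 sin 2° = 0.76, north 21.7 cos 2° = 21.69
Leg 2 (240°, 13.0 nmi): east 13.0 sin 240° = -11.26, north 13.0 cos 240° = -6.50
Leg 3 (328°, 28.3 nmi): east 28.3 sin 328° = -15.00, north 28.3 cos 328° = 24.00
Leg 4 (052°, 4.5 nmi): east 4.5 sin 52° = 3.55, north 4.5 cos 52° = 2.77
Net east component: -21.95 nmi.

22.0 nmi west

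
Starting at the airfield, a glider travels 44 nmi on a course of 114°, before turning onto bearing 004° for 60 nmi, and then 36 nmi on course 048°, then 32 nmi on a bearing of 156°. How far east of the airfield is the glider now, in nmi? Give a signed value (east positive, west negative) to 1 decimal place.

Leg 1 (114°, 44 nmi): east 44 sin 114° = 40.20, north 44 cos 114° = -17.90
Leg 2 (004°, 60 nmi): east 60 sin 4° = 4.19, north 60 cos 4° = 59.85
Leg 3 (048°, 36 nmi): east 36 sin 48° = 26.75, north 36 cos 48° = 24.09
Leg 4 (156°, 32 nmi): east 32 sin 156° = 13.02, north 32 cos 156° = -29.23
Net east component: 84.15 nmi.

84.2 nmi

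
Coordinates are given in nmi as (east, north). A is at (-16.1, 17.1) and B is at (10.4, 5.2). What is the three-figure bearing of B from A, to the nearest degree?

Δeast = 10.4 − -16.1 = 26.50; Δnorth = 5.2 − 17.1 = -11.90.
Bearing = atan2(Δeast, Δnorth) mod 360° = 114.18° ≈ 114°.

114°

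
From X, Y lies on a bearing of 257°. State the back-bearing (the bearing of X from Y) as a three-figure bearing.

077°

Back-bearing = 257° − 180° = 077°.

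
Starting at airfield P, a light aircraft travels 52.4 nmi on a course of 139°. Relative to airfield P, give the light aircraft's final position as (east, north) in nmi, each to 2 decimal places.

Leg 1 (139°, 52.4 nmi): east 52.4 sin 139° = 34.38, north 52.4 cos 139° = -39.55
Summing: 34.38 nmi east, -39.55 nmi north → (34.38, -39.55).

(34.38, -39.55)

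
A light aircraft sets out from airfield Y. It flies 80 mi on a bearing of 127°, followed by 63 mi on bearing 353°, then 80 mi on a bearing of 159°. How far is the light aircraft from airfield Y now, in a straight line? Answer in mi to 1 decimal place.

104.1 mi

Leg 1 (127°, 80 mi): east 80 sin 127° = 63.89, north 80 cos 127° = -48.15
Leg 2 (353°, 63 mi): east 63 sin 353° = -7.68, north 63 cos 353° = 62.53
Leg 3 (159°, 80 mi): east 80 sin 159° = 28.67, north 80 cos 159° = -74.69
Net: 84.88 east, -60.30 north. Distance = √((84.88)² + (-60.30)²) = 104.121 mi.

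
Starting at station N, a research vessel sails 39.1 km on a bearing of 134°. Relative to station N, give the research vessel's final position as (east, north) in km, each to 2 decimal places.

(28.13, -27.16)

Leg 1 (134°, 39.1 km): east 39.1 sin 134° = 28.13, north 39.1 cos 134° = -27.16
Summing: 28.13 km east, -27.16 km north → (28.13, -27.16).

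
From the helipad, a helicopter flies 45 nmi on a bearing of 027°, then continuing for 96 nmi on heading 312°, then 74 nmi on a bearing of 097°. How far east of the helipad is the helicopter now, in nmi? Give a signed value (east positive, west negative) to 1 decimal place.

22.5 nmi

Leg 1 (027°, 45 nmi): east 45 sin 27° = 20.43, north 45 cos 27° = 40.10
Leg 2 (312°, 96 nmi): east 96 sin 312° = -71.34, north 96 cos 312° = 64.24
Leg 3 (097°, 74 nmi): east 74 sin 97° = 73.45, north 74 cos 97° = -9.02
Net east component: 22.54 nmi.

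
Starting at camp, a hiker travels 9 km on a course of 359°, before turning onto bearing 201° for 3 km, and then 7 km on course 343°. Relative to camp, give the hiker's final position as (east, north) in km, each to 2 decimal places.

(-3.28, 12.89)

Leg 1 (359°, 9 km): east 9 sin 359° = -0.16, north 9 cos 359° = 9.00
Leg 2 (201°, 3 km): east 3 sin 201° = -1.08, north 3 cos 201° = -2.80
Leg 3 (343°, 7 km): east 7 sin 343° = -2.05, north 7 cos 343° = 6.69
Summing: -3.28 km east, 12.89 km north → (-3.28, 12.89).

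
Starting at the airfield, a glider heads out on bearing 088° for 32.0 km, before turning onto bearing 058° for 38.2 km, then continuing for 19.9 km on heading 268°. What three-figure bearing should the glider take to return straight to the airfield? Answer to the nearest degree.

245°

Leg 1 (088°, 32.0 km): east 32.0 sin 88° = 31.98, north 32.0 cos 88° = 1.12
Leg 2 (058°, 38.2 km): east 38.2 sin 58° = 32.40, north 38.2 cos 58° = 20.24
Leg 3 (268°, 19.9 km): east 19.9 sin 268° = -19.89, north 19.9 cos 268° = -0.69
Net displacement: 44.49 east, 20.67 north. Direction back to start is (-44.49, -20.67): bearing = atan2(-44.49, -20.67) mod 360° = 245.08° ≈ 245°.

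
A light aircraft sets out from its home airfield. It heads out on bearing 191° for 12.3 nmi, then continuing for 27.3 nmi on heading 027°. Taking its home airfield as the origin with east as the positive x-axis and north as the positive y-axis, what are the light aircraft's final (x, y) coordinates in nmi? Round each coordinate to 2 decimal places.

(10.05, 12.25)

Leg 1 (191°, 12.3 nmi): east 12.3 sin 191° = -2.35, north 12.3 cos 191° = -12.07
Leg 2 (027°, 27.3 nmi): east 27.3 sin 27° = 12.39, north 27.3 cos 27° = 24.32
Summing: 10.05 nmi east, 12.25 nmi north → (10.05, 12.25).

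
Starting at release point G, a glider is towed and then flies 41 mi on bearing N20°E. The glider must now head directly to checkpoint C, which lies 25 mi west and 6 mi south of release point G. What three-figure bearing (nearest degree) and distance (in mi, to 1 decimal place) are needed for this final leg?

221°, 59.2 mi

Leg 1 (N20°E, 41 mi): east 41 sin 20° = 14.02, north 41 cos 20° = 38.53
Current position: (14.02, 38.53). Target: (-25, -6). Remaining: Δeast = -39.02, Δnorth = -44.53.
Bearing = atan2(-39.02, -44.53) mod 360° = 221.23°; distance = √((-39.02)² + (-44.53)²) = 59.207 mi.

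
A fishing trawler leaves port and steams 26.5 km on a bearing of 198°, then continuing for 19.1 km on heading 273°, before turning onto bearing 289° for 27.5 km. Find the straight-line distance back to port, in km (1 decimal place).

Leg 1 (198°, 26.5 km): east 26.5 sin 198° = -8.19, north 26.5 cos 198° = -25.20
Leg 2 (273°, 19.1 km): east 19.1 sin 273° = -19.07, north 19.1 cos 273° = 1.00
Leg 3 (289°, 27.5 km): east 27.5 sin 289° = -26.00, north 27.5 cos 289° = 8.95
Net: -53.26 east, -15.25 north. Distance = √((-53.26)² + (-15.25)²) = 55.405 km.

55.4 km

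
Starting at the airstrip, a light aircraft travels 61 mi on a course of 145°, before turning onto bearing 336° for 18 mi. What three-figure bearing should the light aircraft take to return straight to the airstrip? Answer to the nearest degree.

Leg 1 (145°, 61 mi): east 61 sin 145° = 34.99, north 61 cos 145° = -49.97
Leg 2 (336°, 18 mi): east 18 sin 336° = -7.32, north 18 cos 336° = 16.44
Net displacement: 27.67 east, -33.52 north. Direction back to start is (-27.67, 33.52): bearing = atan2(-27.67, 33.52) mod 360° = 320.47° ≈ 320°.

320°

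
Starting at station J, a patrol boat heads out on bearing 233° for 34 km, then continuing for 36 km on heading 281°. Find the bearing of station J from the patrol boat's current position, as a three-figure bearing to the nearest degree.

078°

Leg 1 (233°, 34 km): east 34 sin 233° = -27.15, north 34 cos 233° = -20.46
Leg 2 (281°, 36 km): east 36 sin 281° = -35.34, north 36 cos 281° = 6.87
Net displacement: -62.49 east, -13.59 north. Direction back to start is (62.49, 13.59): bearing = atan2(62.49, 13.59) mod 360° = 77.73° ≈ 078°.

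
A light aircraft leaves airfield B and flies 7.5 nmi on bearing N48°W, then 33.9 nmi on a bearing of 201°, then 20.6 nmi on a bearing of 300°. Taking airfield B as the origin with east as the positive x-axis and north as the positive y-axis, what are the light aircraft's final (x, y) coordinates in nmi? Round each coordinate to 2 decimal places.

Leg 1 (N48°W, 7.5 nmi): east 7.5 sin 312° = -5.57, north 7.5 cos 312° = 5.02
Leg 2 (201°, 33.9 nmi): east 33.9 sin 201° = -12.15, north 33.9 cos 201° = -31.65
Leg 3 (300°, 20.6 nmi): east 20.6 sin 300° = -17.84, north 20.6 cos 300° = 10.30
Summing: -35.56 nmi east, -16.33 nmi north → (-35.56, -16.33).

(-35.56, -16.33)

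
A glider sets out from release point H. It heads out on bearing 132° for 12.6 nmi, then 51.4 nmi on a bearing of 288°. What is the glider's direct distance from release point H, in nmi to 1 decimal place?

40.2 nmi

Leg 1 (132°, 12.6 nmi): east 12.6 sin 132° = 9.36, north 12.6 cos 132° = -8.43
Leg 2 (288°, 51.4 nmi): east 51.4 sin 288° = -48.88, north 51.4 cos 288° = 15.88
Net: -39.52 east, 7.45 north. Distance = √((-39.52)² + (7.45)²) = 40.217 nmi.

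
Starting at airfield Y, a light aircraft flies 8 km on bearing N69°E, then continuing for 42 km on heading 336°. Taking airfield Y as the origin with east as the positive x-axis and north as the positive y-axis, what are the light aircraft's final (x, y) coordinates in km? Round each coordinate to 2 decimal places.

Leg 1 (N69°E, 8 km): east 8 sin 69° = 7.47, north 8 cos 69° = 2.87
Leg 2 (336°, 42 km): east 42 sin 336° = -17.08, north 42 cos 336° = 38.37
Summing: -9.61 km east, 41.24 km north → (-9.61, 41.24).

(-9.61, 41.24)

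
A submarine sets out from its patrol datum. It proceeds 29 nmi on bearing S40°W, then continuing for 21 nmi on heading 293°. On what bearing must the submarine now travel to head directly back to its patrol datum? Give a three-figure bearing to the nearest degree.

070°

Leg 1 (S40°W, 29 nmi): east 29 sin 220° = -18.64, north 29 cos 220° = -22.22
Leg 2 (293°, 21 nmi): east 21 sin 293° = -19.33, north 21 cos 293° = 8.21
Net displacement: -37.97 east, -14.01 north. Direction back to start is (37.97, 14.01): bearing = atan2(37.97, 14.01) mod 360° = 69.75° ≈ 070°.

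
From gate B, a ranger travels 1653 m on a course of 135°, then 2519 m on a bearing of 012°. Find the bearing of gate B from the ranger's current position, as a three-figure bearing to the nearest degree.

Leg 1 (135°, 1653 m): east 1653 sin 135° = 1168.85, north 1653 cos 135° = -1168.85
Leg 2 (012°, 2519 m): east 2519 sin 12° = 523.73, north 2519 cos 12° = 2463.95
Net displacement: 1692.58 east, 1295.11 north. Direction back to start is (-1692.58, -1295.11): bearing = atan2(-1692.58, -1295.11) mod 360° = 232.58° ≈ 233°.

233°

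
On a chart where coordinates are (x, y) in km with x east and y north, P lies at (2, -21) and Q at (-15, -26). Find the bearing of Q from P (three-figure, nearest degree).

Δeast = -15 − 2 = -17.00; Δnorth = -26 − -21 = -5.00.
Bearing = atan2(Δeast, Δnorth) mod 360° = 253.61° ≈ 254°.

254°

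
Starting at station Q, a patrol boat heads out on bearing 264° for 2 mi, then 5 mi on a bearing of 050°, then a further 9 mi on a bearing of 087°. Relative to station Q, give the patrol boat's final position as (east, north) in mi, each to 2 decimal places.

Leg 1 (264°, 2 mi): east 2 sin 264° = -1.99, north 2 cos 264° = -0.21
Leg 2 (050°, 5 mi): east 5 sin 50° = 3.83, north 5 cos 50° = 3.21
Leg 3 (087°, 9 mi): east 9 sin 87° = 8.99, north 9 cos 87° = 0.47
Summing: 10.83 mi east, 3.48 mi north → (10.83, 3.48).

(10.83, 3.48)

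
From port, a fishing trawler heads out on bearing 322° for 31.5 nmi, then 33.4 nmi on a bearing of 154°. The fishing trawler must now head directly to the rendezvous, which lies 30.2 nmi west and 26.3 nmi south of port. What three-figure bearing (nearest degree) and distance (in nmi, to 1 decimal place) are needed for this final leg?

Leg 1 (322°, 31.5 nmi): east 31.5 sin 322° = -19.39, north 31.5 cos 322° = 24.82
Leg 2 (154°, 33.4 nmi): east 33.4 sin 154° = 14.64, north 33.4 cos 154° = -30.02
Current position: (-4.75, -5.20). Target: (-30.2, -26.3). Remaining: Δeast = -25.45, Δnorth = -21.10.
Bearing = atan2(-25.45, -21.10) mod 360° = 230.33°; distance = √((-25.45)² + (-21.10)²) = 33.060 nmi.

230°, 33.1 nmi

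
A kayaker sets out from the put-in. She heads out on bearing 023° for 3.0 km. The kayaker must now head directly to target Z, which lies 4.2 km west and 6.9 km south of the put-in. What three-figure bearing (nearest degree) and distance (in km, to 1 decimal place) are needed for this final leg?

209°, 11.1 km

Leg 1 (023°, 3.0 km): east 3.0 sin 23° = 1.17, north 3.0 cos 23° = 2.76
Current position: (1.17, 2.76). Target: (-4.2, -6.9). Remaining: Δeast = -5.37, Δnorth = -9.66.
Bearing = atan2(-5.37, -9.66) mod 360° = 209.08°; distance = √((-5.37)² + (-9.66)²) = 11.055 km.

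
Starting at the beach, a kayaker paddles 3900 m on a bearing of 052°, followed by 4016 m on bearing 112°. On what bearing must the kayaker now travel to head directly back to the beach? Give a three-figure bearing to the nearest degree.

262°

Leg 1 (052°, 3900 m): east 3900 sin 52° = 3073.24, north 3900 cos 52° = 2401.08
Leg 2 (112°, 4016 m): east 4016 sin 112° = 3723.57, north 4016 cos 112° = -1504.42
Net displacement: 6796.81 east, 896.66 north. Direction back to start is (-6796.81, -896.66): bearing = atan2(-6796.81, -896.66) mod 360° = 262.48° ≈ 262°.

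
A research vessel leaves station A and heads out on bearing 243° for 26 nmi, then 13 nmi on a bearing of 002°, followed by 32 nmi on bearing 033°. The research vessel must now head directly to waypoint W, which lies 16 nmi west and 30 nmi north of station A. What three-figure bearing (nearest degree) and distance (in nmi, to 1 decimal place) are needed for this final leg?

Leg 1 (243°, 26 nmi): east 26 sin 243° = -23.17, north 26 cos 243° = -11.80
Leg 2 (002°, 13 nmi): east 13 sin 2° = 0.45, north 13 cos 2° = 12.99
Leg 3 (033°, 32 nmi): east 32 sin 33° = 17.43, north 32 cos 33° = 26.84
Current position: (-5.28, 28.03). Target: (-16, 30). Remaining: Δeast = -10.72, Δnorth = 1.97.
Bearing = atan2(-10.72, 1.97) mod 360° = 280.44°; distance = √((-10.72)² + (1.97)²) = 10.896 nmi.

280°, 10.9 nmi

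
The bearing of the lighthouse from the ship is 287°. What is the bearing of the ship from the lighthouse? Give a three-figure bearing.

107°

Back-bearing = 287° − 180° = 107°.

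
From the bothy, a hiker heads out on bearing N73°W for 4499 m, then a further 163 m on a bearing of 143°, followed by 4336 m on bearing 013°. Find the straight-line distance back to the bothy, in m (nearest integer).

6300 m

Leg 1 (N73°W, 4499 m): east 4499 sin 287° = -4302.42, north 4499 cos 287° = 1315.38
Leg 2 (143°, 163 m): east 163 sin 143° = 98.10, north 163 cos 143° = -130.18
Leg 3 (013°, 4336 m): east 4336 sin 13° = 975.39, north 4336 cos 13° = 4224.87
Net: -3228.93 east, 5410.07 north. Distance = √((-3228.93)² + (5410.07)²) = 6300.387 m.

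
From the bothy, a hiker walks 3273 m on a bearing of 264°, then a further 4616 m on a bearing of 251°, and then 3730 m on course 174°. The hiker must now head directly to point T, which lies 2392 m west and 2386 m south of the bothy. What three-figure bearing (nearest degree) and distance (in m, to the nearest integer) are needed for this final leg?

057°, 5783 m

Leg 1 (264°, 3273 m): east 3273 sin 264° = -3255.07, north 3273 cos 264° = -342.12
Leg 2 (251°, 4616 m): east 4616 sin 251° = -4364.51, north 4616 cos 251° = -1502.82
Leg 3 (174°, 3730 m): east 3730 sin 174° = 389.89, north 3730 cos 174° = -3709.57
Current position: (-7229.69, -5554.51). Target: (-2392, -2386). Remaining: Δeast = 4837.69, Δnorth = 3168.51.
Bearing = atan2(4837.69, 3168.51) mod 360° = 56.78°; distance = √((4837.69)² + (3168.51)²) = 5782.969 m.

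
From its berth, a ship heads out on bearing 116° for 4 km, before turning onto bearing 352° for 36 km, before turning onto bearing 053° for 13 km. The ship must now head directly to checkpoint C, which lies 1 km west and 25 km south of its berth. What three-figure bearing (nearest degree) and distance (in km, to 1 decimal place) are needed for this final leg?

Leg 1 (116°, 4 km): east 4 sin 116° = 3.60, north 4 cos 116° = -1.75
Leg 2 (352°, 36 km): east 36 sin 352° = -5.01, north 36 cos 352° = 35.65
Leg 3 (053°, 13 km): east 13 sin 53° = 10.38, north 13 cos 53° = 7.82
Current position: (8.97, 41.72). Target: (-1, -25). Remaining: Δeast = -9.97, Δnorth = -66.72.
Bearing = atan2(-9.97, -66.72) mod 360° = 188.50°; distance = √((-9.97)² + (-66.72)²) = 67.460 km.

188°, 67.5 km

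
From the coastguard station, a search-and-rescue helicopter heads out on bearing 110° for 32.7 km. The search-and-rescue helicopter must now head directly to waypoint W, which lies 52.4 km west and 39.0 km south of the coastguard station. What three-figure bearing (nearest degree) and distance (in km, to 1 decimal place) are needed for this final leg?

Leg 1 (110°, 32.7 km): east 32.7 sin 110° = 30.73, north 32.7 cos 110° = -11.18
Current position: (30.73, -11.18). Target: (-52.4, -39.0). Remaining: Δeast = -83.13, Δnorth = -27.82.
Bearing = atan2(-83.13, -27.82) mod 360° = 251.50°; distance = √((-83.13)² + (-27.82)²) = 87.658 km.

251°, 87.7 km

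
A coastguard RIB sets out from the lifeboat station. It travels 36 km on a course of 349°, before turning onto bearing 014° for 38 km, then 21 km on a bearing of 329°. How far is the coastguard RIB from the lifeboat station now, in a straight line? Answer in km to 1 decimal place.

Leg 1 (349°, 36 km): east 36 sin 349° = -6.87, north 36 cos 349° = 35.34
Leg 2 (014°, 38 km): east 38 sin 14° = 9.19, north 38 cos 14° = 36.87
Leg 3 (329°, 21 km): east 21 sin 329° = -10.82, north 21 cos 329° = 18.00
Net: -8.49 east, 90.21 north. Distance = √((-8.49)² + (90.21)²) = 90.609 km.

90.6 km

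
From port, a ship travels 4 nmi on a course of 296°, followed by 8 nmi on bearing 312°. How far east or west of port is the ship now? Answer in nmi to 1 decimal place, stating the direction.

9.5 nmi west

Leg 1 (296°, 4 nmi): east 4 sin 296° = -3.60, north 4 cos 296° = 1.75
Leg 2 (312°, 8 nmi): east 8 sin 312° = -5.95, north 8 cos 312° = 5.35
Net east component: -9.54 nmi.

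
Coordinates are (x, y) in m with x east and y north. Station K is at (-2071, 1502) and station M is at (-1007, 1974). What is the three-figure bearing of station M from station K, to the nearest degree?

066°

Δeast = -1007 − -2071 = 1064.00; Δnorth = 1974 − 1502 = 472.00.
Bearing = atan2(Δeast, Δnorth) mod 360° = 66.08° ≈ 066°.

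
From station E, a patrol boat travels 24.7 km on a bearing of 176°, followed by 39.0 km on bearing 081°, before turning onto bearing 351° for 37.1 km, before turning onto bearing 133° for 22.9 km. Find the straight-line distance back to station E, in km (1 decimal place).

Leg 1 (176°, 24.7 km): east 24.7 sin 176° = 1.72, north 24.7 cos 176° = -24.64
Leg 2 (081°, 39.0 km): east 39.0 sin 81° = 38.52, north 39.0 cos 81° = 6.10
Leg 3 (351°, 37.1 km): east 37.1 sin 351° = -5.80, north 37.1 cos 351° = 36.64
Leg 4 (133°, 22.9 km): east 22.9 sin 133° = 16.75, north 22.9 cos 133° = -15.62
Net: 51.19 east, 2.49 north. Distance = √((51.19)² + (2.49)²) = 51.247 km.

51.2 km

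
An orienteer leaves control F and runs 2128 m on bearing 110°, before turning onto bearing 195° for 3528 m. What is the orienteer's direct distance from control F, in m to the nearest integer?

4276 m

Leg 1 (110°, 2128 m): east 2128 sin 110° = 1999.67, north 2128 cos 110° = -727.82
Leg 2 (195°, 3528 m): east 3528 sin 195° = -913.11, north 3528 cos 195° = -3407.79
Net: 1086.55 east, -4135.61 north. Distance = √((1086.55)² + (-4135.61)²) = 4275.959 m.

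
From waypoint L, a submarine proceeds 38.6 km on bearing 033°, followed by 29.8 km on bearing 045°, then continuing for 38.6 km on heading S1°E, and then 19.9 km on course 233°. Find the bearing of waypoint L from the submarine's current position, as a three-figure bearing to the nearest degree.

Leg 1 (033°, 38.6 km): east 38.6 sin 33° = 21.02, north 38.6 cos 33° = 32.37
Leg 2 (045°, 29.8 km): east 29.8 sin 45° = 21.07, north 29.8 cos 45° = 21.07
Leg 3 (S1°E, 38.6 km): east 38.6 sin 179° = 0.67, north 38.6 cos 179° = -38.59
Leg 4 (233°, 19.9 km): east 19.9 sin 233° = -15.89, north 19.9 cos 233° = -11.98
Net displacement: 26.88 east, 2.87 north. Direction back to start is (-26.88, -2.87): bearing = atan2(-26.88, -2.87) mod 360° = 263.90° ≈ 264°.

264°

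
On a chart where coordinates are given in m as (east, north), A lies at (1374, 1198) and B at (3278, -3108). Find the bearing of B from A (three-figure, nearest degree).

156°

Δeast = 3278 − 1374 = 1904.00; Δnorth = -3108 − 1198 = -4306.00.
Bearing = atan2(Δeast, Δnorth) mod 360° = 156.15° ≈ 156°.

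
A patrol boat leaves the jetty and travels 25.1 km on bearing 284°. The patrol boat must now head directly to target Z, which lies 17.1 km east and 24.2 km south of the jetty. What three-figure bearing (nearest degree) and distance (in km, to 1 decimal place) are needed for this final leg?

Leg 1 (284°, 25.1 km): east 25.1 sin 284° = -24.35, north 25.1 cos 284° = 6.07
Current position: (-24.35, 6.07). Target: (17.1, -24.2). Remaining: Δeast = 41.45, Δnorth = -30.27.
Bearing = atan2(41.45, -30.27) mod 360° = 126.14°; distance = √((41.45)² + (-30.27)²) = 51.331 km.

126°, 51.3 km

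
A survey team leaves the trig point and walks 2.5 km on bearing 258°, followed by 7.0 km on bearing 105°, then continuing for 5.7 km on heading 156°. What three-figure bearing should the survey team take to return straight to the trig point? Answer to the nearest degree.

319°

Leg 1 (258°, 2.5 km): east 2.5 sin 258° = -2.45, north 2.5 cos 258° = -0.52
Leg 2 (105°, 7.0 km): east 7.0 sin 105° = 6.76, north 7.0 cos 105° = -1.81
Leg 3 (156°, 5.7 km): east 5.7 sin 156° = 2.32, north 5.7 cos 156° = -5.21
Net displacement: 6.63 east, -7.54 north. Direction back to start is (-6.63, 7.54): bearing = atan2(-6.63, 7.54) mod 360° = 318.65° ≈ 319°.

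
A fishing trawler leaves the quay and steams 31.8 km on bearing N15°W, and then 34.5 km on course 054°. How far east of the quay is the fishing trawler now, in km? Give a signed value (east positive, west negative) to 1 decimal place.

19.7 km

Leg 1 (N15°W, 31.8 km): east 31.8 sin 345° = -8.23, north 31.8 cos 345° = 30.72
Leg 2 (054°, 34.5 km): east 34.5 sin 54° = 27.91, north 34.5 cos 54° = 20.28
Net east component: 19.68 km.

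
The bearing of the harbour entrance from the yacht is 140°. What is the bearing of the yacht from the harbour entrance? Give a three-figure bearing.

Back-bearing = 140° + 180° = 320°.

320°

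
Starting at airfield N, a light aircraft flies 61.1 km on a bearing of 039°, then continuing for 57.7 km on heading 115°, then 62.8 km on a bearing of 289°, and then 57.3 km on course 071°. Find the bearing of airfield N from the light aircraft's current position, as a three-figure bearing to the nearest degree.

Leg 1 (039°, 61.1 km): east 61.1 sin 39° = 38.45, north 61.1 cos 39° = 47.48
Leg 2 (115°, 57.7 km): east 57.7 sin 115° = 52.29, north 57.7 cos 115° = -24.39
Leg 3 (289°, 62.8 km): east 62.8 sin 289° = -59.38, north 62.8 cos 289° = 20.45
Leg 4 (071°, 57.3 km): east 57.3 sin 71° = 54.18, north 57.3 cos 71° = 18.66
Net displacement: 85.55 east, 62.20 north. Direction back to start is (-85.55, -62.20): bearing = atan2(-85.55, -62.20) mod 360° = 233.98° ≈ 234°.

234°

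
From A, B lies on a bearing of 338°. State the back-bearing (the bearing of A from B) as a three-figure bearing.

158°

Back-bearing = 338° − 180° = 158°.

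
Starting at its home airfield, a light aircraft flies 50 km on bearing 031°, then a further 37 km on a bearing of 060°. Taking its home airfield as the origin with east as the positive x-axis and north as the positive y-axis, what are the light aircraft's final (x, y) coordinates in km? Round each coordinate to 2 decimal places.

Leg 1 (031°, 50 km): east 50 sin 31° = 25.75, north 50 cos 31° = 42.86
Leg 2 (060°, 37 km): east 37 sin 60° = 32.04, north 37 cos 60° = 18.50
Summing: 57.79 km east, 61.36 km north → (57.79, 61.36).

(57.79, 61.36)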